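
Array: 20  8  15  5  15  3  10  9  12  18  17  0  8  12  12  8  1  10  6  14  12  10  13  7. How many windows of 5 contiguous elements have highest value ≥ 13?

(20, 8, 15, 5, 15) → max 20  ≥ 13 ✓
(8, 15, 5, 15, 3) → max 15  ≥ 13 ✓
(15, 5, 15, 3, 10) → max 15  ≥ 13 ✓
(5, 15, 3, 10, 9) → max 15  ≥ 13 ✓
(15, 3, 10, 9, 12) → max 15  ≥ 13 ✓
(3, 10, 9, 12, 18) → max 18  ≥ 13 ✓
(10, 9, 12, 18, 17) → max 18  ≥ 13 ✓
(9, 12, 18, 17, 0) → max 18  ≥ 13 ✓
(12, 18, 17, 0, 8) → max 18  ≥ 13 ✓
(18, 17, 0, 8, 12) → max 18  ≥ 13 ✓
(17, 0, 8, 12, 12) → max 17  ≥ 13 ✓
(0, 8, 12, 12, 8) → max 12
(8, 12, 12, 8, 1) → max 12
(12, 12, 8, 1, 10) → max 12
(12, 8, 1, 10, 6) → max 12
(8, 1, 10, 6, 14) → max 14  ≥ 13 ✓
(1, 10, 6, 14, 12) → max 14  ≥ 13 ✓
(10, 6, 14, 12, 10) → max 14  ≥ 13 ✓
(6, 14, 12, 10, 13) → max 14  ≥ 13 ✓
(14, 12, 10, 13, 7) → max 14  ≥ 13 ✓
16 windows satisfy the condition.

16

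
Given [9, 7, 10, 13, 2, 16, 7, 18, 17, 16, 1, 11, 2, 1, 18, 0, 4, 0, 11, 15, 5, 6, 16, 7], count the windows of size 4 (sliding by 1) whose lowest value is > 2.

9 7 10 13 → min 7  > 2 ✓
7 10 13 2 → min 2
10 13 2 16 → min 2
13 2 16 7 → min 2
2 16 7 18 → min 2
16 7 18 17 → min 7  > 2 ✓
7 18 17 16 → min 7  > 2 ✓
18 17 16 1 → min 1
17 16 1 11 → min 1
16 1 11 2 → min 1
1 11 2 1 → min 1
11 2 1 18 → min 1
2 1 18 0 → min 0
1 18 0 4 → min 0
18 0 4 0 → min 0
0 4 0 11 → min 0
4 0 11 15 → min 0
0 11 15 5 → min 0
11 15 5 6 → min 5  > 2 ✓
15 5 6 16 → min 5  > 2 ✓
5 6 16 7 → min 5  > 2 ✓
6 windows satisfy the condition.

6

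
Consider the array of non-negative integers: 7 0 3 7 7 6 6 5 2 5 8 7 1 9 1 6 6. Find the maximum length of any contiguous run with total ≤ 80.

16

→ 7: sum 7, len 1
→ 0: sum 7, len 2
→ 3: sum 10, len 3
→ 7: sum 17, len 4
→ 7: sum 24, len 5
→ 6: sum 30, len 6
→ 6: sum 36, len 7
→ 5: sum 41, len 8
→ 2: sum 43, len 9
→ 5: sum 48, len 10
→ 8: sum 56, len 11
→ 7: sum 63, len 12
→ 1: sum 64, len 13
→ 9: sum 73, len 14
→ 1: sum 74, len 15
→ 6: sum 80, len 16
→ 6 (dropped 7): sum 79, len 16
Longest length seen: 16.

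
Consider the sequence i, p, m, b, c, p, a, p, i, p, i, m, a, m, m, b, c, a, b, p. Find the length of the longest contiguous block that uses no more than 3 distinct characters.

6

add i: window [i] (1 distinct), len 1
add p: window [i, p] (2 distinct), len 2
add m: window [i, p, m] (3 distinct), len 3
add b: window [p, m, b] (3 distinct), len 3
add c: window [m, b, c] (3 distinct), len 3
add p: window [b, c, p] (3 distinct), len 3
add a: window [c, p, a] (3 distinct), len 3
add p: window [c, p, a, p] (3 distinct), len 4
add i: window [p, a, p, i] (3 distinct), len 4
add p: window [p, a, p, i, p] (3 distinct), len 5
add i: window [p, a, p, i, p, i] (3 distinct), len 6
add m: window [p, i, p, i, m] (3 distinct), len 5
add a: window [i, m, a] (3 distinct), len 3
add m: window [i, m, a, m] (3 distinct), len 4
add m: window [i, m, a, m, m] (3 distinct), len 5
add b: window [m, a, m, m, b] (3 distinct), len 5
add c: window [m, m, b, c] (3 distinct), len 4
add a: window [b, c, a] (3 distinct), len 3
add b: window [b, c, a, b] (3 distinct), len 4
add p: window [a, b, p] (3 distinct), len 3
Longest length with ≤3 distinct: 6.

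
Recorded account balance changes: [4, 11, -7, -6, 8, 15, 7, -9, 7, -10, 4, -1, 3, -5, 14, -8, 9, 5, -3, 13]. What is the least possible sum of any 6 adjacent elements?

4 11 -7 -6 8 15 → sum 25
11 -7 -6 8 15 7 → sum 28
-7 -6 8 15 7 -9 → sum 8
-6 8 15 7 -9 7 → sum 22
8 15 7 -9 7 -10 → sum 18
15 7 -9 7 -10 4 → sum 14
7 -9 7 -10 4 -1 → sum -2
-9 7 -10 4 -1 3 → sum -6
7 -10 4 -1 3 -5 → sum -2
-10 4 -1 3 -5 14 → sum 5
4 -1 3 -5 14 -8 → sum 7
-1 3 -5 14 -8 9 → sum 12
3 -5 14 -8 9 5 → sum 18
-5 14 -8 9 5 -3 → sum 12
14 -8 9 5 -3 13 → sum 30
Least of these is -6.

-6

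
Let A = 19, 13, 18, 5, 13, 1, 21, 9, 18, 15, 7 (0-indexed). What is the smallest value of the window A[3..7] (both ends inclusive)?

Elements at indices 3..7: 5, 13, 1, 21, 9
min(5, 13, 1, 21, 9) = 1

1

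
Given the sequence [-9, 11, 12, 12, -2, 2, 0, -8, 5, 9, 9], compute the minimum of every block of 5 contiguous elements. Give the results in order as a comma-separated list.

-9, -2, -2, -8, -8, -8, -8

-9 11 12 12 -2 → min -9
11 12 12 -2 2 → min -2
12 12 -2 2 0 → min -2
12 -2 2 0 -8 → min -8
-2 2 0 -8 5 → min -8
2 0 -8 5 9 → min -8
0 -8 5 9 9 → min -8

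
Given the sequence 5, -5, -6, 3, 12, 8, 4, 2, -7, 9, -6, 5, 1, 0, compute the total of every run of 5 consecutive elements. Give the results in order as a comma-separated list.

9, 12, 21, 29, 19, 16, 2, 3, 2, 9

Sliding a size-5 window across the 14 values:
[5, -5, -6, 3, 12] → sum 9
[-5, -6, 3, 12, 8] → sum 12
[-6, 3, 12, 8, 4] → sum 21
[3, 12, 8, 4, 2] → sum 29
[12, 8, 4, 2, -7] → sum 19
[8, 4, 2, -7, 9] → sum 16
[4, 2, -7, 9, -6] → sum 2
[2, -7, 9, -6, 5] → sum 3
[-7, 9, -6, 5, 1] → sum 2
[9, -6, 5, 1, 0] → sum 9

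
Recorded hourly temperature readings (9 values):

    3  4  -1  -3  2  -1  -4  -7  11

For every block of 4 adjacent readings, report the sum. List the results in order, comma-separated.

3, 2, -3, -6, -10, -1

Sliding a size-4 window across the 9 values:
3 4 -1 -3 → sum 3
4 -1 -3 2 → sum 2
-1 -3 2 -1 → sum -3
-3 2 -1 -4 → sum -6
2 -1 -4 -7 → sum -10
-1 -4 -7 11 → sum -1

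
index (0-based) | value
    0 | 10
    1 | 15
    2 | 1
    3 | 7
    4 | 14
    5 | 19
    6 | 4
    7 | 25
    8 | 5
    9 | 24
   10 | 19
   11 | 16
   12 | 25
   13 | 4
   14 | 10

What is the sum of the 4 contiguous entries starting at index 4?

Elements at indices 4..7: 14, 19, 4, 25
sum(14, 19, 4, 25) = 62

62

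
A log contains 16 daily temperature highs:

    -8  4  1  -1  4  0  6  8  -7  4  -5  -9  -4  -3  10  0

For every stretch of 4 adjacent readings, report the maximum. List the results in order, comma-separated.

4, 4, 4, 6, 8, 8, 8, 8, 4, 4, -3, 10, 10

Sliding a size-4 window across the 16 values:
(-8, 4, 1, -1) → max 4
(4, 1, -1, 4) → max 4
(1, -1, 4, 0) → max 4
(-1, 4, 0, 6) → max 6
(4, 0, 6, 8) → max 8
(0, 6, 8, -7) → max 8
(6, 8, -7, 4) → max 8
(8, -7, 4, -5) → max 8
(-7, 4, -5, -9) → max 4
(4, -5, -9, -4) → max 4
(-5, -9, -4, -3) → max -3
(-9, -4, -3, 10) → max 10
(-4, -3, 10, 0) → max 10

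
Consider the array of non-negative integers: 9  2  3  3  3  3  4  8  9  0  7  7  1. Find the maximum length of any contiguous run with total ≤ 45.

10

→ 9: sum 9, len 1
→ 2: sum 11, len 2
→ 3: sum 14, len 3
→ 3: sum 17, len 4
→ 3: sum 20, len 5
→ 3: sum 23, len 6
→ 4: sum 27, len 7
→ 8: sum 35, len 8
→ 9: sum 44, len 9
→ 0: sum 44, len 10
→ 7 (dropped 9): sum 42, len 10
→ 7 (dropped 2, 3): sum 44, len 9
→ 1: sum 45, len 10
Longest length seen: 10.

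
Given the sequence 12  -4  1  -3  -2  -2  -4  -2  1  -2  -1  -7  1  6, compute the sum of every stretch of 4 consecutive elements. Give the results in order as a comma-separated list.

6, -8, -6, -11, -10, -7, -7, -4, -9, -9, -1

12 -4 1 -3 → sum 6
-4 1 -3 -2 → sum -8
1 -3 -2 -2 → sum -6
-3 -2 -2 -4 → sum -11
-2 -2 -4 -2 → sum -10
-2 -4 -2 1 → sum -7
-4 -2 1 -2 → sum -7
-2 1 -2 -1 → sum -4
1 -2 -1 -7 → sum -9
-2 -1 -7 1 → sum -9
-1 -7 1 6 → sum -1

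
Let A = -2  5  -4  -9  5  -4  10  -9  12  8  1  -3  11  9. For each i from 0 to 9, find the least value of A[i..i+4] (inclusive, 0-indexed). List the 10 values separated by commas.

-2 5 -4 -9 5 → min -9
5 -4 -9 5 -4 → min -9
-4 -9 5 -4 10 → min -9
-9 5 -4 10 -9 → min -9
5 -4 10 -9 12 → min -9
-4 10 -9 12 8 → min -9
10 -9 12 8 1 → min -9
-9 12 8 1 -3 → min -9
12 8 1 -3 11 → min -3
8 1 -3 11 9 → min -3

-9, -9, -9, -9, -9, -9, -9, -9, -3, -3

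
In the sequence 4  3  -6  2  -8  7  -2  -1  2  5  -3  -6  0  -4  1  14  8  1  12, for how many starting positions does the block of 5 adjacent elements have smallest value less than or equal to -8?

5

[4, 3, -6, 2, -8] → min -8  ≤ -8 ✓
[3, -6, 2, -8, 7] → min -8  ≤ -8 ✓
[-6, 2, -8, 7, -2] → min -8  ≤ -8 ✓
[2, -8, 7, -2, -1] → min -8  ≤ -8 ✓
[-8, 7, -2, -1, 2] → min -8  ≤ -8 ✓
[7, -2, -1, 2, 5] → min -2
[-2, -1, 2, 5, -3] → min -3
[-1, 2, 5, -3, -6] → min -6
[2, 5, -3, -6, 0] → min -6
[5, -3, -6, 0, -4] → min -6
[-3, -6, 0, -4, 1] → min -6
[-6, 0, -4, 1, 14] → min -6
[0, -4, 1, 14, 8] → min -4
[-4, 1, 14, 8, 1] → min -4
[1, 14, 8, 1, 12] → min 1
5 windows satisfy the condition.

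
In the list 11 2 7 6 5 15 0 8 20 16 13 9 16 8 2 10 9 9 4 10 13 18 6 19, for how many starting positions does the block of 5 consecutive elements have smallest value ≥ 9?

(11, 2, 7, 6, 5) → min 2
(2, 7, 6, 5, 15) → min 2
(7, 6, 5, 15, 0) → min 0
(6, 5, 15, 0, 8) → min 0
(5, 15, 0, 8, 20) → min 0
(15, 0, 8, 20, 16) → min 0
(0, 8, 20, 16, 13) → min 0
(8, 20, 16, 13, 9) → min 8
(20, 16, 13, 9, 16) → min 9  ≥ 9 ✓
(16, 13, 9, 16, 8) → min 8
(13, 9, 16, 8, 2) → min 2
(9, 16, 8, 2, 10) → min 2
(16, 8, 2, 10, 9) → min 2
(8, 2, 10, 9, 9) → min 2
(2, 10, 9, 9, 4) → min 2
(10, 9, 9, 4, 10) → min 4
(9, 9, 4, 10, 13) → min 4
(9, 4, 10, 13, 18) → min 4
(4, 10, 13, 18, 6) → min 4
(10, 13, 18, 6, 19) → min 6
1 window satisfy the condition.

1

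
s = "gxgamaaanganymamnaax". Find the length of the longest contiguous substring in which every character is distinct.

5

[g] len 1
[g, x] len 2
[x, g] len 2
[x, g, a] len 3
[x, g, a, m] len 4
[m, a] len 2
[a] len 1
[a] len 1
[a, n] len 2
[a, n, g] len 3
[n, g, a] len 3
[g, a, n] len 3
[g, a, n, y] len 4
[g, a, n, y, m] len 5
[n, y, m, a] len 4
[a, m] len 2
[a, m, n] len 3
[m, n, a] len 3
[a] len 1
[a, x] len 2
Longest all-distinct length: 5.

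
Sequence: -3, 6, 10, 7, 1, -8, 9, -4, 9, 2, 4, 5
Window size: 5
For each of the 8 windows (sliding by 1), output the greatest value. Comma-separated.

[-3, 6, 10, 7, 1] → max 10
[6, 10, 7, 1, -8] → max 10
[10, 7, 1, -8, 9] → max 10
[7, 1, -8, 9, -4] → max 9
[1, -8, 9, -4, 9] → max 9
[-8, 9, -4, 9, 2] → max 9
[9, -4, 9, 2, 4] → max 9
[-4, 9, 2, 4, 5] → max 9

10, 10, 10, 9, 9, 9, 9, 9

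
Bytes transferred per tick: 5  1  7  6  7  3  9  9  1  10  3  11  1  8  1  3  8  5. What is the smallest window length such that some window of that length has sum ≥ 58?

9

add 5: running sum 5 < 58
add 1: running sum 6 < 58
add 7: running sum 13 < 58
add 6: running sum 19 < 58
add 7: running sum 26 < 58
add 3: running sum 29 < 58
add 9: running sum 38 < 58
add 9: running sum 47 < 58
add 1: running sum 48 < 58
end 9: [5, 1, 7, 6, 7, 3, 9, 9, 1, 10] sum 58, len 10
end 10: [5, 1, 7, 6, 7, 3, 9, 9, 1, 10, 3] sum 61, len 11
end 11: [6, 7, 3, 9, 9, 1, 10, 3, 11] sum 59, len 9
end 12: [6, 7, 3, 9, 9, 1, 10, 3, 11, 1] sum 60, len 10
end 13: [7, 3, 9, 9, 1, 10, 3, 11, 1, 8] sum 62, len 10
end 14: [7, 3, 9, 9, 1, 10, 3, 11, 1, 8, 1] sum 63, len 11
end 15: [3, 9, 9, 1, 10, 3, 11, 1, 8, 1, 3] sum 59, len 11
end 16: [9, 9, 1, 10, 3, 11, 1, 8, 1, 3, 8] sum 64, len 11
end 17: [9, 1, 10, 3, 11, 1, 8, 1, 3, 8, 5] sum 60, len 11
Shortest qualifying length: 9.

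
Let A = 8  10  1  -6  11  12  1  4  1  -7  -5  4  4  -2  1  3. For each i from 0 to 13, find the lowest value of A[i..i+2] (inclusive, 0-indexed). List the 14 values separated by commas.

1, -6, -6, -6, 1, 1, 1, -7, -7, -7, -5, -2, -2, -2

Sliding a size-3 window across the 16 values:
[8, 10, 1] → min 1
[10, 1, -6] → min -6
[1, -6, 11] → min -6
[-6, 11, 12] → min -6
[11, 12, 1] → min 1
[12, 1, 4] → min 1
[1, 4, 1] → min 1
[4, 1, -7] → min -7
[1, -7, -5] → min -7
[-7, -5, 4] → min -7
[-5, 4, 4] → min -5
[4, 4, -2] → min -2
[4, -2, 1] → min -2
[-2, 1, 3] → min -2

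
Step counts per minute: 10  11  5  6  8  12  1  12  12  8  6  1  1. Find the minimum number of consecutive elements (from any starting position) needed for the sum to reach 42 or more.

5

add 10: running sum 10 < 42
add 11: running sum 21 < 42
add 5: running sum 26 < 42
add 6: running sum 32 < 42
add 8: running sum 40 < 42
end 5: [11, 5, 6, 8, 12] sum 42, len 5
end 6: [11, 5, 6, 8, 12, 1] sum 43, len 6
end 7: [5, 6, 8, 12, 1, 12] sum 44, len 6
end 8: [8, 12, 1, 12, 12] sum 45, len 5
end 9: [12, 1, 12, 12, 8] sum 45, len 5
end 10: [12, 1, 12, 12, 8, 6] sum 51, len 6
end 11: [12, 1, 12, 12, 8, 6, 1] sum 52, len 7
end 12: [12, 1, 12, 12, 8, 6, 1, 1] sum 53, len 8
Shortest qualifying length: 5.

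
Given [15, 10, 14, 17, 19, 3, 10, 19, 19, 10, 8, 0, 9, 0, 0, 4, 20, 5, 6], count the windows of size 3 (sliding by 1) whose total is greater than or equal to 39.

15 10 14 → sum 39  ≥ 39 ✓
10 14 17 → sum 41  ≥ 39 ✓
14 17 19 → sum 50  ≥ 39 ✓
17 19 3 → sum 39  ≥ 39 ✓
19 3 10 → sum 32
3 10 19 → sum 32
10 19 19 → sum 48  ≥ 39 ✓
19 19 10 → sum 48  ≥ 39 ✓
19 10 8 → sum 37
10 8 0 → sum 18
8 0 9 → sum 17
0 9 0 → sum 9
9 0 0 → sum 9
0 0 4 → sum 4
0 4 20 → sum 24
4 20 5 → sum 29
20 5 6 → sum 31
6 windows satisfy the condition.

6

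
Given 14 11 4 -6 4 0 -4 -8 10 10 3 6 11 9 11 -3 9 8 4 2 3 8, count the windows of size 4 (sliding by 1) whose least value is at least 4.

1

[14, 11, 4, -6] → min -6
[11, 4, -6, 4] → min -6
[4, -6, 4, 0] → min -6
[-6, 4, 0, -4] → min -6
[4, 0, -4, -8] → min -8
[0, -4, -8, 10] → min -8
[-4, -8, 10, 10] → min -8
[-8, 10, 10, 3] → min -8
[10, 10, 3, 6] → min 3
[10, 3, 6, 11] → min 3
[3, 6, 11, 9] → min 3
[6, 11, 9, 11] → min 6  ≥ 4 ✓
[11, 9, 11, -3] → min -3
[9, 11, -3, 9] → min -3
[11, -3, 9, 8] → min -3
[-3, 9, 8, 4] → min -3
[9, 8, 4, 2] → min 2
[8, 4, 2, 3] → min 2
[4, 2, 3, 8] → min 2
1 window satisfy the condition.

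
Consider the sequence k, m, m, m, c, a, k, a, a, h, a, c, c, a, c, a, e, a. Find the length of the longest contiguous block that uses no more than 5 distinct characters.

add k: window [k] (1 distinct), len 1
add m: window [k, m] (2 distinct), len 2
add m: window [k, m, m] (2 distinct), len 3
add m: window [k, m, m, m] (2 distinct), len 4
add c: window [k, m, m, m, c] (3 distinct), len 5
add a: window [k, m, m, m, c, a] (4 distinct), len 6
add k: window [k, m, m, m, c, a, k] (4 distinct), len 7
add a: window [k, m, m, m, c, a, k, a] (4 distinct), len 8
add a: window [k, m, m, m, c, a, k, a, a] (4 distinct), len 9
add h: window [k, m, m, m, c, a, k, a, a, h] (5 distinct), len 10
add a: window [k, m, m, m, c, a, k, a, a, h, a] (5 distinct), len 11
add c: window [k, m, m, m, c, a, k, a, a, h, a, c] (5 distinct), len 12
add c: window [k, m, m, m, c, a, k, a, a, h, a, c, c] (5 distinct), len 13
add a: window [k, m, m, m, c, a, k, a, a, h, a, c, c, a] (5 distinct), len 14
add c: window [k, m, m, m, c, a, k, a, a, h, a, c, c, a, c] (5 distinct), len 15
add a: window [k, m, m, m, c, a, k, a, a, h, a, c, c, a, c, a] (5 distinct), len 16
add e: window [c, a, k, a, a, h, a, c, c, a, c, a, e] (5 distinct), len 13
add a: window [c, a, k, a, a, h, a, c, c, a, c, a, e, a] (5 distinct), len 14
Longest length with ≤5 distinct: 16.

16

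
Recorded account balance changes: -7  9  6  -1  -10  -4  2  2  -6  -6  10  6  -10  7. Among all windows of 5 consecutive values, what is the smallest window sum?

-16

Window sums for each of the 10 positions:
(-7, 9, 6, -1, -10) → sum -3
(9, 6, -1, -10, -4) → sum 0
(6, -1, -10, -4, 2) → sum -7
(-1, -10, -4, 2, 2) → sum -11
(-10, -4, 2, 2, -6) → sum -16
(-4, 2, 2, -6, -6) → sum -12
(2, 2, -6, -6, 10) → sum 2
(2, -6, -6, 10, 6) → sum 6
(-6, -6, 10, 6, -10) → sum -6
(-6, 10, 6, -10, 7) → sum 7
Smallest of these is -16.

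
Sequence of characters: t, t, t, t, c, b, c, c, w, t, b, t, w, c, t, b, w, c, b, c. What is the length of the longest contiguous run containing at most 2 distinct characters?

5

[t] 1 distinct, len 1
[t, t] 1 distinct, len 2
[t, t, t] 1 distinct, len 3
[t, t, t, t] 1 distinct, len 4
[t, t, t, t, c] 2 distinct, len 5
[c, b] 2 distinct, len 2
[c, b, c] 2 distinct, len 3
[c, b, c, c] 2 distinct, len 4
[c, c, w] 2 distinct, len 3
[w, t] 2 distinct, len 2
[t, b] 2 distinct, len 2
[t, b, t] 2 distinct, len 3
[t, w] 2 distinct, len 2
[w, c] 2 distinct, len 2
[c, t] 2 distinct, len 2
[t, b] 2 distinct, len 2
[b, w] 2 distinct, len 2
[w, c] 2 distinct, len 2
[c, b] 2 distinct, len 2
[c, b, c] 2 distinct, len 3
Longest length with ≤2 distinct: 5.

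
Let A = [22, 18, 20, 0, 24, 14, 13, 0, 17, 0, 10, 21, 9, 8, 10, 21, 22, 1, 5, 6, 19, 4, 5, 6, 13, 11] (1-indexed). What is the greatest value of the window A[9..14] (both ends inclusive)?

21

Elements at indices 9..14: 17, 0, 10, 21, 9, 8
max(17, 0, 10, 21, 9, 8) = 21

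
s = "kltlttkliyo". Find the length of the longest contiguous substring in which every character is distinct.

add k: [k] len 1
add l: [k, l] len 2
add t: [k, l, t] len 3
add l (repeat l, move left end past it): [t, l] len 2
add t (repeat t, move left end past it): [l, t] len 2
add t (repeat t, move left end past it): [t] len 1
add k: [t, k] len 2
add l: [t, k, l] len 3
add i: [t, k, l, i] len 4
add y: [t, k, l, i, y] len 5
add o: [t, k, l, i, y, o] len 6
Longest all-distinct length: 6.

6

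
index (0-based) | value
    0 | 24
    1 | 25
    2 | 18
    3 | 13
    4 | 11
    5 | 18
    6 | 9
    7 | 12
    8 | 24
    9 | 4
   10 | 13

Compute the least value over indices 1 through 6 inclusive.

9

Elements at indices 1..6: 25, 18, 13, 11, 18, 9
min(25, 18, 13, 11, 18, 9) = 9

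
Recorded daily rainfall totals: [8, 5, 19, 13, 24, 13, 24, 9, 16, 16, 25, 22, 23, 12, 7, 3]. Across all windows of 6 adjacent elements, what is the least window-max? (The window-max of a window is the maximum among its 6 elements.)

24

(8, 5, 19, 13, 24, 13) → max 24
(5, 19, 13, 24, 13, 24) → max 24
(19, 13, 24, 13, 24, 9) → max 24
(13, 24, 13, 24, 9, 16) → max 24
(24, 13, 24, 9, 16, 16) → max 24
(13, 24, 9, 16, 16, 25) → max 25
(24, 9, 16, 16, 25, 22) → max 25
(9, 16, 16, 25, 22, 23) → max 25
(16, 16, 25, 22, 23, 12) → max 25
(16, 25, 22, 23, 12, 7) → max 25
(25, 22, 23, 12, 7, 3) → max 25
Least of these is 24.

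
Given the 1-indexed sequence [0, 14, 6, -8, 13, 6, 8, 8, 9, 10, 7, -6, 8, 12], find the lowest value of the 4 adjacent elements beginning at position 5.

6

Elements at indices 5..8: 13, 6, 8, 8
min(13, 6, 8, 8) = 6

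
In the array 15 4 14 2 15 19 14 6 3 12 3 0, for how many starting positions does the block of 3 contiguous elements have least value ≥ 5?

15 4 14 → min 4
4 14 2 → min 2
14 2 15 → min 2
2 15 19 → min 2
15 19 14 → min 14  ≥ 5 ✓
19 14 6 → min 6  ≥ 5 ✓
14 6 3 → min 3
6 3 12 → min 3
3 12 3 → min 3
12 3 0 → min 0
2 windows satisfy the condition.

2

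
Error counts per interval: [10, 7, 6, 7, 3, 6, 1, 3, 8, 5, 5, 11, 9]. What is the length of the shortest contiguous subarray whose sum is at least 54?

add 10: running sum 10 < 54
add 7: running sum 17 < 54
add 6: running sum 23 < 54
add 7: running sum 30 < 54
add 3: running sum 33 < 54
add 6: running sum 39 < 54
add 1: running sum 40 < 54
add 3: running sum 43 < 54
add 8: running sum 51 < 54
add 5: shortest ending here [10, 7, 6, 7, 3, 6, 1, 3, 8, 5] sum 56, len 10
add 5: shortest ending here [10, 7, 6, 7, 3, 6, 1, 3, 8, 5, 5] sum 61, len 11
add 11: shortest ending here [6, 7, 3, 6, 1, 3, 8, 5, 5, 11] sum 55, len 10
add 9: shortest ending here [7, 3, 6, 1, 3, 8, 5, 5, 11, 9] sum 58, len 10
Shortest qualifying length: 10.

10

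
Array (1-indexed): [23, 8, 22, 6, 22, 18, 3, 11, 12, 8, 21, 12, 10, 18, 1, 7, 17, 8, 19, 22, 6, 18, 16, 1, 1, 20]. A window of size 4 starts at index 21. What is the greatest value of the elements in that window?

Elements at indices 21..24: 6, 18, 16, 1
max(6, 18, 16, 1) = 18

18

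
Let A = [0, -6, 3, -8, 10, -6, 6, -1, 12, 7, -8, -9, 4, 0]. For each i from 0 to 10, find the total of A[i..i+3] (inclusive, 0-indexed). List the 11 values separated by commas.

-11, -1, -1, 2, 9, 11, 24, 10, 2, -6, -13

[0, -6, 3, -8] → sum -11
[-6, 3, -8, 10] → sum -1
[3, -8, 10, -6] → sum -1
[-8, 10, -6, 6] → sum 2
[10, -6, 6, -1] → sum 9
[-6, 6, -1, 12] → sum 11
[6, -1, 12, 7] → sum 24
[-1, 12, 7, -8] → sum 10
[12, 7, -8, -9] → sum 2
[7, -8, -9, 4] → sum -6
[-8, -9, 4, 0] → sum -13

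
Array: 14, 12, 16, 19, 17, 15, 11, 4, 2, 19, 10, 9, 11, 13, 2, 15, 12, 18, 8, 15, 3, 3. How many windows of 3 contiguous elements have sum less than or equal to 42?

15

[14, 12, 16] → sum 42  ≤ 42 ✓
[12, 16, 19] → sum 47
[16, 19, 17] → sum 52
[19, 17, 15] → sum 51
[17, 15, 11] → sum 43
[15, 11, 4] → sum 30  ≤ 42 ✓
[11, 4, 2] → sum 17  ≤ 42 ✓
[4, 2, 19] → sum 25  ≤ 42 ✓
[2, 19, 10] → sum 31  ≤ 42 ✓
[19, 10, 9] → sum 38  ≤ 42 ✓
[10, 9, 11] → sum 30  ≤ 42 ✓
[9, 11, 13] → sum 33  ≤ 42 ✓
[11, 13, 2] → sum 26  ≤ 42 ✓
[13, 2, 15] → sum 30  ≤ 42 ✓
[2, 15, 12] → sum 29  ≤ 42 ✓
[15, 12, 18] → sum 45
[12, 18, 8] → sum 38  ≤ 42 ✓
[18, 8, 15] → sum 41  ≤ 42 ✓
[8, 15, 3] → sum 26  ≤ 42 ✓
[15, 3, 3] → sum 21  ≤ 42 ✓
15 windows satisfy the condition.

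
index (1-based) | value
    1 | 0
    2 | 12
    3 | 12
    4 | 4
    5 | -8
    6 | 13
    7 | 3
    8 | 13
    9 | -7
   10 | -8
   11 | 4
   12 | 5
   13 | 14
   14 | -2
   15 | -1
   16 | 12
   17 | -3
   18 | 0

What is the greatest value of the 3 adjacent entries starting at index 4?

13

Elements at indices 4..6: 4, -8, 13
max(4, -8, 13) = 13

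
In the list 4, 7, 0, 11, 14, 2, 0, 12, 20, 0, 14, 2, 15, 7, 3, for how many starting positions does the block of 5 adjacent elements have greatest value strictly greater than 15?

[4, 7, 0, 11, 14] → max 14
[7, 0, 11, 14, 2] → max 14
[0, 11, 14, 2, 0] → max 14
[11, 14, 2, 0, 12] → max 14
[14, 2, 0, 12, 20] → max 20  > 15 ✓
[2, 0, 12, 20, 0] → max 20  > 15 ✓
[0, 12, 20, 0, 14] → max 20  > 15 ✓
[12, 20, 0, 14, 2] → max 20  > 15 ✓
[20, 0, 14, 2, 15] → max 20  > 15 ✓
[0, 14, 2, 15, 7] → max 15
[14, 2, 15, 7, 3] → max 15
5 windows satisfy the condition.

5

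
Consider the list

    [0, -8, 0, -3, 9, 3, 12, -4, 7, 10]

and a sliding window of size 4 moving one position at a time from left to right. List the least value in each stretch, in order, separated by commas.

Sliding a size-4 window across the 10 values:
0 -8 0 -3 → min -8
-8 0 -3 9 → min -8
0 -3 9 3 → min -3
-3 9 3 12 → min -3
9 3 12 -4 → min -4
3 12 -4 7 → min -4
12 -4 7 10 → min -4

-8, -8, -3, -3, -4, -4, -4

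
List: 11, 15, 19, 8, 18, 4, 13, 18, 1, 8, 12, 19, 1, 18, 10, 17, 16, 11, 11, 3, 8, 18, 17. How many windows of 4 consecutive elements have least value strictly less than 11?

(11, 15, 19, 8) → min 8  < 11 ✓
(15, 19, 8, 18) → min 8  < 11 ✓
(19, 8, 18, 4) → min 4  < 11 ✓
(8, 18, 4, 13) → min 4  < 11 ✓
(18, 4, 13, 18) → min 4  < 11 ✓
(4, 13, 18, 1) → min 1  < 11 ✓
(13, 18, 1, 8) → min 1  < 11 ✓
(18, 1, 8, 12) → min 1  < 11 ✓
(1, 8, 12, 19) → min 1  < 11 ✓
(8, 12, 19, 1) → min 1  < 11 ✓
(12, 19, 1, 18) → min 1  < 11 ✓
(19, 1, 18, 10) → min 1  < 11 ✓
(1, 18, 10, 17) → min 1  < 11 ✓
(18, 10, 17, 16) → min 10  < 11 ✓
(10, 17, 16, 11) → min 10  < 11 ✓
(17, 16, 11, 11) → min 11
(16, 11, 11, 3) → min 3  < 11 ✓
(11, 11, 3, 8) → min 3  < 11 ✓
(11, 3, 8, 18) → min 3  < 11 ✓
(3, 8, 18, 17) → min 3  < 11 ✓
19 windows satisfy the condition.

19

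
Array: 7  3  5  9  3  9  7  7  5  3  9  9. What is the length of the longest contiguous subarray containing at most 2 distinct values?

3

add 7: window [7] (1 distinct), len 1
add 3: window [7, 3] (2 distinct), len 2
add 5: window [3, 5] (2 distinct), len 2
add 9: window [5, 9] (2 distinct), len 2
add 3: window [9, 3] (2 distinct), len 2
add 9: window [9, 3, 9] (2 distinct), len 3
add 7: window [9, 7] (2 distinct), len 2
add 7: window [9, 7, 7] (2 distinct), len 3
add 5: window [7, 7, 5] (2 distinct), len 3
add 3: window [5, 3] (2 distinct), len 2
add 9: window [3, 9] (2 distinct), len 2
add 9: window [3, 9, 9] (2 distinct), len 3
Longest length with ≤2 distinct: 3.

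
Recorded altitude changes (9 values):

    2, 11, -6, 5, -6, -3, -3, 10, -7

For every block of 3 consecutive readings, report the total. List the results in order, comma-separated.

2 11 -6 → sum 7
11 -6 5 → sum 10
-6 5 -6 → sum -7
5 -6 -3 → sum -4
-6 -3 -3 → sum -12
-3 -3 10 → sum 4
-3 10 -7 → sum 0

7, 10, -7, -4, -12, 4, 0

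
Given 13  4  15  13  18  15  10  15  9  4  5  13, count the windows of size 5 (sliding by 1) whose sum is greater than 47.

(13, 4, 15, 13, 18) → sum 63  > 47 ✓
(4, 15, 13, 18, 15) → sum 65  > 47 ✓
(15, 13, 18, 15, 10) → sum 71  > 47 ✓
(13, 18, 15, 10, 15) → sum 71  > 47 ✓
(18, 15, 10, 15, 9) → sum 67  > 47 ✓
(15, 10, 15, 9, 4) → sum 53  > 47 ✓
(10, 15, 9, 4, 5) → sum 43
(15, 9, 4, 5, 13) → sum 46
6 windows satisfy the condition.

6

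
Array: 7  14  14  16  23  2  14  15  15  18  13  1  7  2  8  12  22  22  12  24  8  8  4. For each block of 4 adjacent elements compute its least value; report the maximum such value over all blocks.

[7, 14, 14, 16] → min 7
[14, 14, 16, 23] → min 14
[14, 16, 23, 2] → min 2
[16, 23, 2, 14] → min 2
[23, 2, 14, 15] → min 2
[2, 14, 15, 15] → min 2
[14, 15, 15, 18] → min 14
[15, 15, 18, 13] → min 13
[15, 18, 13, 1] → min 1
[18, 13, 1, 7] → min 1
[13, 1, 7, 2] → min 1
[1, 7, 2, 8] → min 1
[7, 2, 8, 12] → min 2
[2, 8, 12, 22] → min 2
[8, 12, 22, 22] → min 8
[12, 22, 22, 12] → min 12
[22, 22, 12, 24] → min 12
[22, 12, 24, 8] → min 8
[12, 24, 8, 8] → min 8
[24, 8, 8, 4] → min 4
Maximum of these is 14.

14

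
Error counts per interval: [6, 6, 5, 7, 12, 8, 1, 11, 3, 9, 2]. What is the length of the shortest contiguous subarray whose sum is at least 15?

add 6: running sum 6 < 15
add 6: running sum 12 < 15
end 2: [6, 6, 5] sum 17, len 3
end 3: [6, 5, 7] sum 18, len 3
end 4: [7, 12] sum 19, len 2
end 5: [12, 8] sum 20, len 2
end 6: [12, 8, 1] sum 21, len 3
end 7: [8, 1, 11] sum 20, len 3
end 8: [1, 11, 3] sum 15, len 3
end 9: [11, 3, 9] sum 23, len 3
end 10: [11, 3, 9, 2] sum 25, len 4
Shortest qualifying length: 2.

2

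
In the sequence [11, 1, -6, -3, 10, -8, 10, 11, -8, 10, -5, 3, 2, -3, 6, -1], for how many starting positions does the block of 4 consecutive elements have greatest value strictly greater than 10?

5

[11, 1, -6, -3] → max 11  > 10 ✓
[1, -6, -3, 10] → max 10
[-6, -3, 10, -8] → max 10
[-3, 10, -8, 10] → max 10
[10, -8, 10, 11] → max 11  > 10 ✓
[-8, 10, 11, -8] → max 11  > 10 ✓
[10, 11, -8, 10] → max 11  > 10 ✓
[11, -8, 10, -5] → max 11  > 10 ✓
[-8, 10, -5, 3] → max 10
[10, -5, 3, 2] → max 10
[-5, 3, 2, -3] → max 3
[3, 2, -3, 6] → max 6
[2, -3, 6, -1] → max 6
5 windows satisfy the condition.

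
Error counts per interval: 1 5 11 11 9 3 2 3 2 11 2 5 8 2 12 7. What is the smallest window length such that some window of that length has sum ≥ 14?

add 1: running sum 1 < 14
add 5: running sum 6 < 14
end 2: [5, 11] sum 16, len 2
end 3: [11, 11] sum 22, len 2
end 4: [11, 9] sum 20, len 2
end 5: [11, 9, 3] sum 23, len 3
end 6: [9, 3, 2] sum 14, len 3
end 7: [9, 3, 2, 3] sum 17, len 4
end 8: [9, 3, 2, 3, 2] sum 19, len 5
end 9: [3, 2, 11] sum 16, len 3
end 10: [2, 11, 2] sum 15, len 3
end 11: [11, 2, 5] sum 18, len 3
end 12: [2, 5, 8] sum 15, len 3
end 13: [5, 8, 2] sum 15, len 3
end 14: [2, 12] sum 14, len 2
end 15: [12, 7] sum 19, len 2
Shortest qualifying length: 2.

2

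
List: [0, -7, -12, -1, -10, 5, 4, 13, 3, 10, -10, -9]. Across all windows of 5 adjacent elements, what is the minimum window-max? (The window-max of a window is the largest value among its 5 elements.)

0

(0, -7, -12, -1, -10) → max 0
(-7, -12, -1, -10, 5) → max 5
(-12, -1, -10, 5, 4) → max 5
(-1, -10, 5, 4, 13) → max 13
(-10, 5, 4, 13, 3) → max 13
(5, 4, 13, 3, 10) → max 13
(4, 13, 3, 10, -10) → max 13
(13, 3, 10, -10, -9) → max 13
Minimum of these is 0.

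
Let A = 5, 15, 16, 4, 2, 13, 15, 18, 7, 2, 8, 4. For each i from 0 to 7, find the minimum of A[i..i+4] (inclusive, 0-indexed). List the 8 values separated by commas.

2, 2, 2, 2, 2, 2, 2, 2

Sliding a size-5 window across the 12 values:
[5, 15, 16, 4, 2] → min 2
[15, 16, 4, 2, 13] → min 2
[16, 4, 2, 13, 15] → min 2
[4, 2, 13, 15, 18] → min 2
[2, 13, 15, 18, 7] → min 2
[13, 15, 18, 7, 2] → min 2
[15, 18, 7, 2, 8] → min 2
[18, 7, 2, 8, 4] → min 2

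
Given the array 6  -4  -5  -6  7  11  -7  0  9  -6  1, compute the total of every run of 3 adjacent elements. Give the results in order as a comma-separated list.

6 -4 -5 → sum -3
-4 -5 -6 → sum -15
-5 -6 7 → sum -4
-6 7 11 → sum 12
7 11 -7 → sum 11
11 -7 0 → sum 4
-7 0 9 → sum 2
0 9 -6 → sum 3
9 -6 1 → sum 4

-3, -15, -4, 12, 11, 4, 2, 3, 4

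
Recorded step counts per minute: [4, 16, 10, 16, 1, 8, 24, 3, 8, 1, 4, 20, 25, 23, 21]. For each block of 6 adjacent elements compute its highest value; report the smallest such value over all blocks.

Each size-6 window and its max:
4 16 10 16 1 8 → max 16
16 10 16 1 8 24 → max 24
10 16 1 8 24 3 → max 24
16 1 8 24 3 8 → max 24
1 8 24 3 8 1 → max 24
8 24 3 8 1 4 → max 24
24 3 8 1 4 20 → max 24
3 8 1 4 20 25 → max 25
8 1 4 20 25 23 → max 25
1 4 20 25 23 21 → max 25
Smallest of these is 16.

16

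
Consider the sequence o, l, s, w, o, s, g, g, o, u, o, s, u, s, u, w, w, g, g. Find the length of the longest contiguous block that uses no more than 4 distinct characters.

11

[o] 1 distinct, len 1
[o, l] 2 distinct, len 2
[o, l, s] 3 distinct, len 3
[o, l, s, w] 4 distinct, len 4
[o, l, s, w, o] 4 distinct, len 5
[o, l, s, w, o, s] 4 distinct, len 6
[s, w, o, s, g] 4 distinct, len 5
[s, w, o, s, g, g] 4 distinct, len 6
[s, w, o, s, g, g, o] 4 distinct, len 7
[o, s, g, g, o, u] 4 distinct, len 6
[o, s, g, g, o, u, o] 4 distinct, len 7
[o, s, g, g, o, u, o, s] 4 distinct, len 8
[o, s, g, g, o, u, o, s, u] 4 distinct, len 9
[o, s, g, g, o, u, o, s, u, s] 4 distinct, len 10
[o, s, g, g, o, u, o, s, u, s, u] 4 distinct, len 11
[o, u, o, s, u, s, u, w] 4 distinct, len 8
[o, u, o, s, u, s, u, w, w] 4 distinct, len 9
[s, u, s, u, w, w, g] 4 distinct, len 7
[s, u, s, u, w, w, g, g] 4 distinct, len 8
Longest length with ≤4 distinct: 11.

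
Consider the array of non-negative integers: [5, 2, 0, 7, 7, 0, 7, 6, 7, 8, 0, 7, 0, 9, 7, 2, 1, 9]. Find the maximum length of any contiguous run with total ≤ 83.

17

[5] sum 5 len 1
[5, 2] sum 7 len 2
[5, 2, 0] sum 7 len 3
[5, 2, 0, 7] sum 14 len 4
[5, 2, 0, 7, 7] sum 21 len 5
[5, 2, 0, 7, 7, 0] sum 21 len 6
[5, 2, 0, 7, 7, 0, 7] sum 28 len 7
[5, 2, 0, 7, 7, 0, 7, 6] sum 34 len 8
[5, 2, 0, 7, 7, 0, 7, 6, 7] sum 41 len 9
[5, 2, 0, 7, 7, 0, 7, 6, 7, 8] sum 49 len 10
[5, 2, 0, 7, 7, 0, 7, 6, 7, 8, 0] sum 49 len 11
[5, 2, 0, 7, 7, 0, 7, 6, 7, 8, 0, 7] sum 56 len 12
[5, 2, 0, 7, 7, 0, 7, 6, 7, 8, 0, 7, 0] sum 56 len 13
[5, 2, 0, 7, 7, 0, 7, 6, 7, 8, 0, 7, 0, 9] sum 65 len 14
[5, 2, 0, 7, 7, 0, 7, 6, 7, 8, 0, 7, 0, 9, 7] sum 72 len 15
[5, 2, 0, 7, 7, 0, 7, 6, 7, 8, 0, 7, 0, 9, 7, 2] sum 74 len 16
[5, 2, 0, 7, 7, 0, 7, 6, 7, 8, 0, 7, 0, 9, 7, 2, 1] sum 75 len 17
[2, 0, 7, 7, 0, 7, 6, 7, 8, 0, 7, 0, 9, 7, 2, 1, 9] sum 79 len 17
Longest length seen: 17.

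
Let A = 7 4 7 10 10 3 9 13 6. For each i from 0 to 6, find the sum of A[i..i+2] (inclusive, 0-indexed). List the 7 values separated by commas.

[7, 4, 7] → sum 18
[4, 7, 10] → sum 21
[7, 10, 10] → sum 27
[10, 10, 3] → sum 23
[10, 3, 9] → sum 22
[3, 9, 13] → sum 25
[9, 13, 6] → sum 28

18, 21, 27, 23, 22, 25, 28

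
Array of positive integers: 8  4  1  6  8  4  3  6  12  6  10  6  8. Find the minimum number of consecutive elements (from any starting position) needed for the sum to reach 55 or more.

add 8: running sum 8 < 55
add 4: running sum 12 < 55
add 1: running sum 13 < 55
add 6: running sum 19 < 55
add 8: running sum 27 < 55
add 4: running sum 31 < 55
add 3: running sum 34 < 55
add 6: running sum 40 < 55
add 12: running sum 52 < 55
add 6: shortest ending here [8, 4, 1, 6, 8, 4, 3, 6, 12, 6] sum 58, len 10
add 10: shortest ending here [6, 8, 4, 3, 6, 12, 6, 10] sum 55, len 8
add 6: shortest ending here [8, 4, 3, 6, 12, 6, 10, 6] sum 55, len 8
add 8: shortest ending here [4, 3, 6, 12, 6, 10, 6, 8] sum 55, len 8
Shortest qualifying length: 8.

8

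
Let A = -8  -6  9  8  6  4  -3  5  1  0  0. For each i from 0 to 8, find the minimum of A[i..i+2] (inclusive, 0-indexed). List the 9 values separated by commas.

[-8, -6, 9] → min -8
[-6, 9, 8] → min -6
[9, 8, 6] → min 6
[8, 6, 4] → min 4
[6, 4, -3] → min -3
[4, -3, 5] → min -3
[-3, 5, 1] → min -3
[5, 1, 0] → min 0
[1, 0, 0] → min 0

-8, -6, 6, 4, -3, -3, -3, 0, 0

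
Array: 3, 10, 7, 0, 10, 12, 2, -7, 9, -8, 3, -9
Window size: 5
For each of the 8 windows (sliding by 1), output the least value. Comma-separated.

3 10 7 0 10 → min 0
10 7 0 10 12 → min 0
7 0 10 12 2 → min 0
0 10 12 2 -7 → min -7
10 12 2 -7 9 → min -7
12 2 -7 9 -8 → min -8
2 -7 9 -8 3 → min -8
-7 9 -8 3 -9 → min -9

0, 0, 0, -7, -7, -8, -8, -9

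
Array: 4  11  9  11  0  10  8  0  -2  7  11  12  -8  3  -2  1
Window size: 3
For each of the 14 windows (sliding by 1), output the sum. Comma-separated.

[4, 11, 9] → sum 24
[11, 9, 11] → sum 31
[9, 11, 0] → sum 20
[11, 0, 10] → sum 21
[0, 10, 8] → sum 18
[10, 8, 0] → sum 18
[8, 0, -2] → sum 6
[0, -2, 7] → sum 5
[-2, 7, 11] → sum 16
[7, 11, 12] → sum 30
[11, 12, -8] → sum 15
[12, -8, 3] → sum 7
[-8, 3, -2] → sum -7
[3, -2, 1] → sum 2

24, 31, 20, 21, 18, 18, 6, 5, 16, 30, 15, 7, -7, 2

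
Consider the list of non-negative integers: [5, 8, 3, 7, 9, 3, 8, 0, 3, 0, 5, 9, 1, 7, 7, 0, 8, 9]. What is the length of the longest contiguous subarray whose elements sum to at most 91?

Extend to the right; shrink from the left whenever the sum exceeds 91:
[5] sum 5 len 1
[5, 8] sum 13 len 2
[5, 8, 3] sum 16 len 3
[5, 8, 3, 7] sum 23 len 4
[5, 8, 3, 7, 9] sum 32 len 5
[5, 8, 3, 7, 9, 3] sum 35 len 6
[5, 8, 3, 7, 9, 3, 8] sum 43 len 7
[5, 8, 3, 7, 9, 3, 8, 0] sum 43 len 8
[5, 8, 3, 7, 9, 3, 8, 0, 3] sum 46 len 9
[5, 8, 3, 7, 9, 3, 8, 0, 3, 0] sum 46 len 10
[5, 8, 3, 7, 9, 3, 8, 0, 3, 0, 5] sum 51 len 11
[5, 8, 3, 7, 9, 3, 8, 0, 3, 0, 5, 9] sum 60 len 12
[5, 8, 3, 7, 9, 3, 8, 0, 3, 0, 5, 9, 1] sum 61 len 13
[5, 8, 3, 7, 9, 3, 8, 0, 3, 0, 5, 9, 1, 7] sum 68 len 14
[5, 8, 3, 7, 9, 3, 8, 0, 3, 0, 5, 9, 1, 7, 7] sum 75 len 15
[5, 8, 3, 7, 9, 3, 8, 0, 3, 0, 5, 9, 1, 7, 7, 0] sum 75 len 16
[5, 8, 3, 7, 9, 3, 8, 0, 3, 0, 5, 9, 1, 7, 7, 0, 8] sum 83 len 17
[8, 3, 7, 9, 3, 8, 0, 3, 0, 5, 9, 1, 7, 7, 0, 8, 9] sum 87 len 17
Longest length seen: 17.

17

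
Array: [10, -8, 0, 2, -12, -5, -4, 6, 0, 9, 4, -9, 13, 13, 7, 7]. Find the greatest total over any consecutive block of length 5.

31

(10, -8, 0, 2, -12) → sum -8
(-8, 0, 2, -12, -5) → sum -23
(0, 2, -12, -5, -4) → sum -19
(2, -12, -5, -4, 6) → sum -13
(-12, -5, -4, 6, 0) → sum -15
(-5, -4, 6, 0, 9) → sum 6
(-4, 6, 0, 9, 4) → sum 15
(6, 0, 9, 4, -9) → sum 10
(0, 9, 4, -9, 13) → sum 17
(9, 4, -9, 13, 13) → sum 30
(4, -9, 13, 13, 7) → sum 28
(-9, 13, 13, 7, 7) → sum 31
Greatest of these is 31.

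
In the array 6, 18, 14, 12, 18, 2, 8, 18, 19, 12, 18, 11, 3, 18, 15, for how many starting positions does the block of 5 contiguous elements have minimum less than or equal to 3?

8

(6, 18, 14, 12, 18) → min 6
(18, 14, 12, 18, 2) → min 2  ≤ 3 ✓
(14, 12, 18, 2, 8) → min 2  ≤ 3 ✓
(12, 18, 2, 8, 18) → min 2  ≤ 3 ✓
(18, 2, 8, 18, 19) → min 2  ≤ 3 ✓
(2, 8, 18, 19, 12) → min 2  ≤ 3 ✓
(8, 18, 19, 12, 18) → min 8
(18, 19, 12, 18, 11) → min 11
(19, 12, 18, 11, 3) → min 3  ≤ 3 ✓
(12, 18, 11, 3, 18) → min 3  ≤ 3 ✓
(18, 11, 3, 18, 15) → min 3  ≤ 3 ✓
8 windows satisfy the condition.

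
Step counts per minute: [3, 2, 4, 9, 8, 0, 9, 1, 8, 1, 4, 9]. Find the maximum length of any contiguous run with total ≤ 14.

4

Extend to the right; shrink from the left whenever the sum exceeds 14:
→ 3: sum 3, len 1
→ 2: sum 5, len 2
→ 4: sum 9, len 3
→ 9 (dropped 3, 2): sum 13, len 2
→ 8 (dropped 4, 9): sum 8, len 1
→ 0: sum 8, len 2
→ 9 (dropped 8): sum 9, len 2
→ 1: sum 10, len 3
→ 8 (dropped 0, 9): sum 9, len 2
→ 1: sum 10, len 3
→ 4: sum 14, len 4
→ 9 (dropped 1, 8): sum 14, len 3
Longest length seen: 4.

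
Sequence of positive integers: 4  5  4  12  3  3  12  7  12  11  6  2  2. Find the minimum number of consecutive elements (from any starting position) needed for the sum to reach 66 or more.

8

add 4: running sum 4 < 66
add 5: running sum 9 < 66
add 4: running sum 13 < 66
add 12: running sum 25 < 66
add 3: running sum 28 < 66
add 3: running sum 31 < 66
add 12: running sum 43 < 66
add 7: running sum 50 < 66
add 12: running sum 62 < 66
add 11: shortest ending here [5, 4, 12, 3, 3, 12, 7, 12, 11] sum 69, len 9
add 6: shortest ending here [12, 3, 3, 12, 7, 12, 11, 6] sum 66, len 8
add 2: shortest ending here [12, 3, 3, 12, 7, 12, 11, 6, 2] sum 68, len 9
add 2: shortest ending here [12, 3, 3, 12, 7, 12, 11, 6, 2, 2] sum 70, len 10
Shortest qualifying length: 8.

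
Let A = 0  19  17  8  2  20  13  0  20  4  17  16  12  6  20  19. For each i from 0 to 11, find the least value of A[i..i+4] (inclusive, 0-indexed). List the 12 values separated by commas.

0, 2, 2, 0, 0, 0, 0, 0, 4, 4, 6, 6

Sliding a size-5 window across the 16 values:
[0, 19, 17, 8, 2] → min 0
[19, 17, 8, 2, 20] → min 2
[17, 8, 2, 20, 13] → min 2
[8, 2, 20, 13, 0] → min 0
[2, 20, 13, 0, 20] → min 0
[20, 13, 0, 20, 4] → min 0
[13, 0, 20, 4, 17] → min 0
[0, 20, 4, 17, 16] → min 0
[20, 4, 17, 16, 12] → min 4
[4, 17, 16, 12, 6] → min 4
[17, 16, 12, 6, 20] → min 6
[16, 12, 6, 20, 19] → min 6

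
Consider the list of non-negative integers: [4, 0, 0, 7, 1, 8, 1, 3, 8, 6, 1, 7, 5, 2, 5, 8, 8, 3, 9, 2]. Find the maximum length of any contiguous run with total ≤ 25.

Extend to the right; shrink from the left whenever the sum exceeds 25:
→ 4: sum 4, len 1
→ 0: sum 4, len 2
→ 0: sum 4, len 3
→ 7: sum 11, len 4
→ 1: sum 12, len 5
→ 8: sum 20, len 6
→ 1: sum 21, len 7
→ 3: sum 24, len 8
→ 8 (dropped 4, 0, 0, 7): sum 21, len 5
→ 6 (dropped 1, 8): sum 18, len 4
→ 1: sum 19, len 5
→ 7 (dropped 1): sum 25, len 5
→ 5 (dropped 3, 8): sum 19, len 4
→ 2: sum 21, len 5
→ 5 (dropped 6): sum 20, len 5
→ 8 (dropped 1, 7): sum 20, len 4
→ 8 (dropped 5): sum 23, len 4
→ 3 (dropped 2): sum 24, len 4
→ 9 (dropped 5, 8): sum 20, len 3
→ 2: sum 22, len 4
Longest length seen: 8.

8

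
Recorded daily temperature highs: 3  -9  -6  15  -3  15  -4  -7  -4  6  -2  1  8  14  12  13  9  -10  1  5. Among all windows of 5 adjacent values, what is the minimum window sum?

-11

(3, -9, -6, 15, -3) → sum 0
(-9, -6, 15, -3, 15) → sum 12
(-6, 15, -3, 15, -4) → sum 17
(15, -3, 15, -4, -7) → sum 16
(-3, 15, -4, -7, -4) → sum -3
(15, -4, -7, -4, 6) → sum 6
(-4, -7, -4, 6, -2) → sum -11
(-7, -4, 6, -2, 1) → sum -6
(-4, 6, -2, 1, 8) → sum 9
(6, -2, 1, 8, 14) → sum 27
(-2, 1, 8, 14, 12) → sum 33
(1, 8, 14, 12, 13) → sum 48
(8, 14, 12, 13, 9) → sum 56
(14, 12, 13, 9, -10) → sum 38
(12, 13, 9, -10, 1) → sum 25
(13, 9, -10, 1, 5) → sum 18
Minimum of these is -11.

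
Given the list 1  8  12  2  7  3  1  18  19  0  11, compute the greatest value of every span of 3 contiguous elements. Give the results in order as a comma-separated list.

12, 12, 12, 7, 7, 18, 19, 19, 19

Sliding a size-3 window across the 11 values:
1 8 12 → max 12
8 12 2 → max 12
12 2 7 → max 12
2 7 3 → max 7
7 3 1 → max 7
3 1 18 → max 18
1 18 19 → max 19
18 19 0 → max 19
19 0 11 → max 19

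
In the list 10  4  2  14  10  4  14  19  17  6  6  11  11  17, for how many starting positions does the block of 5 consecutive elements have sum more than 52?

(10, 4, 2, 14, 10) → sum 40
(4, 2, 14, 10, 4) → sum 34
(2, 14, 10, 4, 14) → sum 44
(14, 10, 4, 14, 19) → sum 61  > 52 ✓
(10, 4, 14, 19, 17) → sum 64  > 52 ✓
(4, 14, 19, 17, 6) → sum 60  > 52 ✓
(14, 19, 17, 6, 6) → sum 62  > 52 ✓
(19, 17, 6, 6, 11) → sum 59  > 52 ✓
(17, 6, 6, 11, 11) → sum 51
(6, 6, 11, 11, 17) → sum 51
5 windows satisfy the condition.

5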